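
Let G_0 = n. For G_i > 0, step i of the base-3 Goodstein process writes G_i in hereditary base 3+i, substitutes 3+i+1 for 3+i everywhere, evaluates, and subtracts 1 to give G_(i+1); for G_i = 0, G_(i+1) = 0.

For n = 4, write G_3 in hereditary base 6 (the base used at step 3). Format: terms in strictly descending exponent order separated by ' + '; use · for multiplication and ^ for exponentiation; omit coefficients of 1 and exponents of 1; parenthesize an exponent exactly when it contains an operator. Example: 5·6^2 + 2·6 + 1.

3

base 3: 4 = 3 + 1; at 4: 4 + 1 = 5; next = 4
base 4: 4 = 4; at 5: 5 = 5; next = 4
base 5: 4 = 4; at 6: 4 = 4; next = 3
base 6: 3 = 3; at 7: 3 = 3; next = 2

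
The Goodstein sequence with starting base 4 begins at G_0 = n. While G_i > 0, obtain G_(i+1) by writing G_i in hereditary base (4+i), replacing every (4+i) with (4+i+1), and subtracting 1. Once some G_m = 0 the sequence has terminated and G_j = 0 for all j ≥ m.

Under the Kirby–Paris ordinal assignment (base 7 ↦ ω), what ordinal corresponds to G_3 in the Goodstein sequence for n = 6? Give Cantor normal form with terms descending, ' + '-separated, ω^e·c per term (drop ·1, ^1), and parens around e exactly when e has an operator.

6

[0] 6 ≡ 4 + 2 (base 4). Lift 5: 7. −1: 6.
[1] 6 ≡ 5 + 1 (base 5). Lift 6: 7. −1: 6.
[2] 6 ≡ 6 (base 6). Lift 7: 7. −1: 6.
[3] 6 ≡ 6 (base 7). Lift 8: 6. −1: 5.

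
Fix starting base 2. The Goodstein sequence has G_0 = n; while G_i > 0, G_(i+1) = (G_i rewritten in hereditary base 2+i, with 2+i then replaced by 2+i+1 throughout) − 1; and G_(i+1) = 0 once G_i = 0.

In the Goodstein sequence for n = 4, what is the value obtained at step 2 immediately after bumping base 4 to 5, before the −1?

61

4 —HB2→ 2^2 —bump→ 3^3 = 27 —(−1)→ 26
26 —HB3→ 2·3^2 + 2·3 + 2 —bump→ 2·4^2 + 2·4 + 2 = 42 —(−1)→ 41
41 —HB4→ 2·4^2 + 2·4 + 1 —bump→ 2·5^2 + 2·5 + 1 = 61 —(−1)→ 60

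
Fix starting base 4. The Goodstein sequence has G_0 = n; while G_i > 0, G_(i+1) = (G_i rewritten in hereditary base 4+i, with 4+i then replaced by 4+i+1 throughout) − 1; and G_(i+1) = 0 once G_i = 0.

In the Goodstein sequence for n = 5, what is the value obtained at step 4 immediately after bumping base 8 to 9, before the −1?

base 4: 5 = 4 + 1; at 5: 5 + 1 = 6; next = 5
base 5: 5 = 5; at 6: 6 = 6; next = 5
base 6: 5 = 5; at 7: 5 = 5; next = 4
base 7: 4 = 4; at 8: 4 = 4; next = 3

3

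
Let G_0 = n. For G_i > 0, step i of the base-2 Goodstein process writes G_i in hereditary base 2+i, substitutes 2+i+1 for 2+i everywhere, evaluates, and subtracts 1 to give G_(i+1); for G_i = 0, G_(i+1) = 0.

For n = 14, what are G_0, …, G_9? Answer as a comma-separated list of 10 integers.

14, 110, 1281, 18750, 326591, 5862840, 134404971, 3487116548, 100000555551, 3138429262496

G_0=14  [base 2] 2^(2 + 1) + 2^2 + 2  →[2↦3]→  3^(3 + 1) + 3^3 + 3 = 111  −1 ⇒ G_1=110
G_1=110  [base 3] 3^(3 + 1) + 3^3 + 2  →[3↦4]→  4^(4 + 1) + 4^4 + 2 = 1282  −1 ⇒ G_2=1281
G_2=1281  [base 4] 4^(4 + 1) + 4^4 + 1  →[4↦5]→  5^(5 + 1) + 5^5 + 1 = 18751  −1 ⇒ G_3=18750
G_3=18750  [base 5] 5^(5 + 1) + 5^5  →[5↦6]→  6^(6 + 1) + 6^6 = 326592  −1 ⇒ G_4=326591
G_4=326591  [base 6] 6^(6 + 1) + 5·6^5 + 5·6^4 + 5·6^3 + 5·6^2 + 5·6 + 5  →[6↦7]→  7^(7 + 1) + 5·7^5 + 5·7^4 + 5·7^3 + 5·7^2 + 5·7 + 5 = 5862841  −1 ⇒ G_5=5862840
G_5=5862840  [base 7] 7^(7 + 1) + 5·7^5 + 5·7^4 + 5·7^3 + 5·7^2 + 5·7 + 4  →[7↦8]→  8^(8 + 1) + 5·8^5 + 5·8^4 + 5·8^3 + 5·8^2 + 5·8 + 4 = 134404972  −1 ⇒ G_6=134404971
G_6=134404971  [base 8] 8^(8 + 1) + 5·8^5 + 5·8^4 + 5·8^3 + 5·8^2 + 5·8 + 3  →[8↦9]→  9^(9 + 1) + 5·9^5 + 5·9^4 + 5·9^3 + 5·9^2 + 5·9 + 3 = 3487116549  −1 ⇒ G_7=3487116548
G_7=3487116548  [base 9] 9^(9 + 1) + 5·9^5 + 5·9^4 + 5·9^3 + 5·9^2 + 5·9 + 2  →[9↦10]→  10^(10 + 1) + 5·10^5 + 5·10^4 + 5·10^3 + 5·10^2 + 5·10 + 2 = 100000555552  −1 ⇒ G_8=100000555551
G_8=100000555551  [base 10] 10^(10 + 1) + 5·10^5 + 5·10^4 + 5·10^3 + 5·10^2 + 5·10 + 1  →[10↦11]→  11^(11 + 1) + 5·11^5 + 5·11^4 + 5·11^3 + 5·11^2 + 5·11 + 1 = 3138429262497  −1 ⇒ G_9=3138429262496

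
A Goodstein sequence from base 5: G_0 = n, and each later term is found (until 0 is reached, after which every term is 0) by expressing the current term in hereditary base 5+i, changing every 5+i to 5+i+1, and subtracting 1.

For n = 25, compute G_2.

i=0: 25 = 5^2 (b=5); 5→6: 6^2 = 36; 36−1 = 35
i=1: 35 = 5·6 + 5 (b=6); 6→7: 5·7 + 5 = 40; 40−1 = 39

39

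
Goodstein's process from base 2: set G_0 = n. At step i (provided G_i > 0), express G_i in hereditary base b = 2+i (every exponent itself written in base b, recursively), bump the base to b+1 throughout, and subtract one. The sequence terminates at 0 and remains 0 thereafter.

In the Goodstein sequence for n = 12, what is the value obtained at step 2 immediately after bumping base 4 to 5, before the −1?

[0] 12 ≡ 2^(2 + 1) + 2^2 (base 2). Lift 3: 108. −1: 107.
[1] 107 ≡ 3^(3 + 1) + 2·3^2 + 2·3 + 2 (base 3). Lift 4: 1066. −1: 1065.
[2] 1065 ≡ 4^(4 + 1) + 2·4^2 + 2·4 + 1 (base 4). Lift 5: 15686. −1: 15685.

15686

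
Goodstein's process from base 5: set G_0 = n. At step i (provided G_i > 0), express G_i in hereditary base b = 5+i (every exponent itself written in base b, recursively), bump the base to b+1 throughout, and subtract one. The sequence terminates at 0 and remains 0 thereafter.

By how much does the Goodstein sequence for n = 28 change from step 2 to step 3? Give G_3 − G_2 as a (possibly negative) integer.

base 5: 28 = 5^2 + 3; at 6: 6^2 + 3 = 39; next = 38
base 6: 38 = 6^2 + 2; at 7: 7^2 + 2 = 51; next = 50
base 7: 50 = 7^2 + 1; at 8: 8^2 + 1 = 65; next = 64

14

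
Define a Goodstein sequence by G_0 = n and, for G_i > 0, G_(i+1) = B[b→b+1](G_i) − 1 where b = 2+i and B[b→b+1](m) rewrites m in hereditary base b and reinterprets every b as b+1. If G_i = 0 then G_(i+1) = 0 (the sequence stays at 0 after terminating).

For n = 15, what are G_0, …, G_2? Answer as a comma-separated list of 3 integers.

i=0: 15 = 2^(2 + 1) + 2^2 + 2 + 1 (b=2); 2→3: 3^(3 + 1) + 3^3 + 3 + 1 = 112; 112−1 = 111
i=1: 111 = 3^(3 + 1) + 3^3 + 3 (b=3); 3→4: 4^(4 + 1) + 4^4 + 4 = 1284; 1284−1 = 1283

15, 111, 1283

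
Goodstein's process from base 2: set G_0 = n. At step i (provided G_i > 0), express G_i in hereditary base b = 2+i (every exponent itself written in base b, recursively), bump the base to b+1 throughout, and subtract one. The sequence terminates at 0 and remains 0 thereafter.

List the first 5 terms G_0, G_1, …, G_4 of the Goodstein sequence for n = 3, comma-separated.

3, 3, 3, 2, 1

G_0 = 3. HB_2(3) = 2 + 1. Bump = 4. G_1 = 3.
G_1 = 3. HB_3(3) = 3. Bump = 4. G_2 = 3.
G_2 = 3. HB_4(3) = 3. Bump = 3. G_3 = 2.
G_3 = 2. HB_5(2) = 2. Bump = 2. G_4 = 1.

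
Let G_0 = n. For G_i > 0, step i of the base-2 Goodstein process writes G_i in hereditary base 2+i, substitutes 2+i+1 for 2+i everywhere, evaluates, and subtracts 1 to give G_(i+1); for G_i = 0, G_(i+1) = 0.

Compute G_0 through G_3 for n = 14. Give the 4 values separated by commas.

14, 110, 1281, 18750

step 0: 14 = 2^(2 + 1) + 2^2 + 2; sub 3 for 2: 3^(3 + 1) + 3^3 + 3; = 111; G_1 = 111−1 = 110
step 1: 110 = 3^(3 + 1) + 3^3 + 2; sub 4 for 3: 4^(4 + 1) + 4^4 + 2; = 1282; G_2 = 1282−1 = 1281
step 2: 1281 = 4^(4 + 1) + 4^4 + 1; sub 5 for 4: 5^(5 + 1) + 5^5 + 1; = 18751; G_3 = 18751−1 = 18750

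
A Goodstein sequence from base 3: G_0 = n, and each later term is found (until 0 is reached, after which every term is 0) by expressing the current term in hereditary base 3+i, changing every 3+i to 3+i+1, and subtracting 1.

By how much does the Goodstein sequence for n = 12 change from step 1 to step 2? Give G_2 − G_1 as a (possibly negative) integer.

(0) 12|_3 = 3^2 + 3 ↦ 4^2 + 4|_4 = 20 ⇒ 19
(1) 19|_4 = 4^2 + 3 ↦ 5^2 + 3|_5 = 28 ⇒ 27

8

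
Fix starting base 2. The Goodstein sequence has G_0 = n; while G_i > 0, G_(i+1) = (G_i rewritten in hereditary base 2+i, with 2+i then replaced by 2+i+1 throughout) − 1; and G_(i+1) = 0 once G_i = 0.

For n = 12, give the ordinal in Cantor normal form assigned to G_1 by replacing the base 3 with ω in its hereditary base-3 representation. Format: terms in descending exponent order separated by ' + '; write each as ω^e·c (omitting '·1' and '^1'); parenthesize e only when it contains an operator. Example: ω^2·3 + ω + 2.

G_0 = 12. HB_2(12) = 2^(2 + 1) + 2^2. Bump = 108. G_1 = 107.
G_1 = 107. HB_3(107) = 3^(3 + 1) + 2·3^2 + 2·3 + 2. Bump = 1066. G_2 = 1065.

ω^(ω + 1) + ω^2·2 + ω·2 + 2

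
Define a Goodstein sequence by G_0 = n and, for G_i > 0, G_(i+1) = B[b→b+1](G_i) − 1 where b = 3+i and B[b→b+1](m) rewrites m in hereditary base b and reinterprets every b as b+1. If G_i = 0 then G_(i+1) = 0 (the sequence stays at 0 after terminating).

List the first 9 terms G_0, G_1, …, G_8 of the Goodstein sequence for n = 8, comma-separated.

8, 9, 10, 11, 11, 11, 11, 11, 11

step 0: 8 = 2·3 + 2; sub 4 for 3: 2·4 + 2; = 10; G_1 = 10−1 = 9
step 1: 9 = 2·4 + 1; sub 5 for 4: 2·5 + 1; = 11; G_2 = 11−1 = 10
step 2: 10 = 2·5; sub 6 for 5: 2·6; = 12; G_3 = 12−1 = 11
step 3: 11 = 6 + 5; sub 7 for 6: 7 + 5; = 12; G_4 = 12−1 = 11
step 4: 11 = 7 + 4; sub 8 for 7: 8 + 4; = 12; G_5 = 12−1 = 11
step 5: 11 = 8 + 3; sub 9 for 8: 9 + 3; = 12; G_6 = 12−1 = 11
step 6: 11 = 9 + 2; sub 10 for 9: 10 + 2; = 12; G_7 = 12−1 = 11
step 7: 11 = 10 + 1; sub 11 for 10: 11 + 1; = 12; G_8 = 12−1 = 11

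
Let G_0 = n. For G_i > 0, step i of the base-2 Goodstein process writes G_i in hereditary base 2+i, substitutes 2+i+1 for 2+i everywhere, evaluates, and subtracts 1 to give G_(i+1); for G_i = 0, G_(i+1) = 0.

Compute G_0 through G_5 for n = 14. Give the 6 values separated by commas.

14, 110, 1281, 18750, 326591, 5862840

(0) 14|_2 = 2^(2 + 1) + 2^2 + 2 ↦ 3^(3 + 1) + 3^3 + 3|_3 = 111 ⇒ 110
(1) 110|_3 = 3^(3 + 1) + 3^3 + 2 ↦ 4^(4 + 1) + 4^4 + 2|_4 = 1282 ⇒ 1281
(2) 1281|_4 = 4^(4 + 1) + 4^4 + 1 ↦ 5^(5 + 1) + 5^5 + 1|_5 = 18751 ⇒ 18750
(3) 18750|_5 = 5^(5 + 1) + 5^5 ↦ 6^(6 + 1) + 6^6|_6 = 326592 ⇒ 326591
(4) 326591|_6 = 6^(6 + 1) + 5·6^5 + 5·6^4 + 5·6^3 + 5·6^2 + 5·6 + 5 ↦ 7^(7 + 1) + 5·7^5 + 5·7^4 + 5·7^3 + 5·7^2 + 5·7 + 5|_7 = 5862841 ⇒ 5862840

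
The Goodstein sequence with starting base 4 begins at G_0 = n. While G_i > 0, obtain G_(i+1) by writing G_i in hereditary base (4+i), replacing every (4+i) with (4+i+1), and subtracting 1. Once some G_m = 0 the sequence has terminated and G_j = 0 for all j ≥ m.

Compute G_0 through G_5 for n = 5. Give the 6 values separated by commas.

G_0=5  [base 4] 4 + 1  →[4↦5]→  5 + 1 = 6  −1 ⇒ G_1=5
G_1=5  [base 5] 5  →[5↦6]→  6 = 6  −1 ⇒ G_2=5
G_2=5  [base 6] 5  →[6↦7]→  5 = 5  −1 ⇒ G_3=4
G_3=4  [base 7] 4  →[7↦8]→  4 = 4  −1 ⇒ G_4=3
G_4=3  [base 8] 3  →[8↦9]→  3 = 3  −1 ⇒ G_5=2

5, 5, 5, 4, 3, 2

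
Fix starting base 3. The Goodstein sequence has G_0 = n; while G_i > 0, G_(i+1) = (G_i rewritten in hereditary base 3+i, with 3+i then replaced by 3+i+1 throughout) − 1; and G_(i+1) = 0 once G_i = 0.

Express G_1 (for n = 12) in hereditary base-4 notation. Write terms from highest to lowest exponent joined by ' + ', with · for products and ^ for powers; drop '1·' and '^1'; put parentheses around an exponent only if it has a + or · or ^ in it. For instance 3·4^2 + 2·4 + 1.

4^2 + 3

G_0=12  [base 3] 3^2 + 3  →[3↦4]→  4^2 + 4 = 20  −1 ⇒ G_1=19
G_1=19  [base 4] 4^2 + 3  →[4↦5]→  5^2 + 3 = 28  −1 ⇒ G_2=27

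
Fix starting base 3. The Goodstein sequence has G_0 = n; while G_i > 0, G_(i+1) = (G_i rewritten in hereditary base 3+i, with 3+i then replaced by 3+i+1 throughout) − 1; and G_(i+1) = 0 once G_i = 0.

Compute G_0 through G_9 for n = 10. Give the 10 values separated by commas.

10 —HB3→ 3^2 + 1 —bump→ 4^2 + 1 = 17 —(−1)→ 16
16 —HB4→ 4^2 —bump→ 5^2 = 25 —(−1)→ 24
24 —HB5→ 4·5 + 4 —bump→ 4·6 + 4 = 28 —(−1)→ 27
27 —HB6→ 4·6 + 3 —bump→ 4·7 + 3 = 31 —(−1)→ 30
30 —HB7→ 4·7 + 2 —bump→ 4·8 + 2 = 34 —(−1)→ 33
33 —HB8→ 4·8 + 1 —bump→ 4·9 + 1 = 37 —(−1)→ 36
36 —HB9→ 4·9 —bump→ 4·10 = 40 —(−1)→ 39
39 —HB10→ 3·10 + 9 —bump→ 3·11 + 9 = 42 —(−1)→ 41
41 —HB11→ 3·11 + 8 —bump→ 3·12 + 8 = 44 —(−1)→ 43

10, 16, 24, 27, 30, 33, 36, 39, 41, 43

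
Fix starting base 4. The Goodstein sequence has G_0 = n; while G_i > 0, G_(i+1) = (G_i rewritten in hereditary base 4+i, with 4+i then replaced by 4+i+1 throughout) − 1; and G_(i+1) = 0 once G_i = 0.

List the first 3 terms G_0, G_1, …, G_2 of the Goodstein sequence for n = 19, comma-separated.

(0) 19|_4 = 4^2 + 3 ↦ 5^2 + 3|_5 = 28 ⇒ 27
(1) 27|_5 = 5^2 + 2 ↦ 6^2 + 2|_6 = 38 ⇒ 37

19, 27, 37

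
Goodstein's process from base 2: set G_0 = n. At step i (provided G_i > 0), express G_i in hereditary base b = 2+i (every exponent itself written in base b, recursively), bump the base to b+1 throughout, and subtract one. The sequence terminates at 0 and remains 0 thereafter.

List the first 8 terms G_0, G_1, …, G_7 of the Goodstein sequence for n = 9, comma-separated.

9, 81, 1023, 9842, 140743, 2471826, 50333399, 1162263921

9 —HB2→ 2^(2 + 1) + 1 —bump→ 3^(3 + 1) + 1 = 82 —(−1)→ 81
81 —HB3→ 3^(3 + 1) —bump→ 4^(4 + 1) = 1024 —(−1)→ 1023
1023 —HB4→ 3·4^4 + 3·4^3 + 3·4^2 + 3·4 + 3 —bump→ 3·5^5 + 3·5^3 + 3·5^2 + 3·5 + 3 = 9843 —(−1)→ 9842
9842 —HB5→ 3·5^5 + 3·5^3 + 3·5^2 + 3·5 + 2 —bump→ 3·6^6 + 3·6^3 + 3·6^2 + 3·6 + 2 = 140744 —(−1)→ 140743
140743 —HB6→ 3·6^6 + 3·6^3 + 3·6^2 + 3·6 + 1 —bump→ 3·7^7 + 3·7^3 + 3·7^2 + 3·7 + 1 = 2471827 —(−1)→ 2471826
2471826 —HB7→ 3·7^7 + 3·7^3 + 3·7^2 + 3·7 —bump→ 3·8^8 + 3·8^3 + 3·8^2 + 3·8 = 50333400 —(−1)→ 50333399
50333399 —HB8→ 3·8^8 + 3·8^3 + 3·8^2 + 2·8 + 7 —bump→ 3·9^9 + 3·9^3 + 3·9^2 + 2·9 + 7 = 1162263922 —(−1)→ 1162263921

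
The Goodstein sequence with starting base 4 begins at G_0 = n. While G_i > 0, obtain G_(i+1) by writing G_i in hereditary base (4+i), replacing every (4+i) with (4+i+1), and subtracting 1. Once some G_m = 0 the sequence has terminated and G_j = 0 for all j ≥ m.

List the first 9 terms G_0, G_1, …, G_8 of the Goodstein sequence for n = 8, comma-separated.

8, 9, 9, 9, 9, 9, 9, 8, 7

G_0=8  [base 4] 2·4  →[4↦5]→  2·5 = 10  −1 ⇒ G_1=9
G_1=9  [base 5] 5 + 4  →[5↦6]→  6 + 4 = 10  −1 ⇒ G_2=9
G_2=9  [base 6] 6 + 3  →[6↦7]→  7 + 3 = 10  −1 ⇒ G_3=9
G_3=9  [base 7] 7 + 2  →[7↦8]→  8 + 2 = 10  −1 ⇒ G_4=9
G_4=9  [base 8] 8 + 1  →[8↦9]→  9 + 1 = 10  −1 ⇒ G_5=9
G_5=9  [base 9] 9  →[9↦10]→  10 = 10  −1 ⇒ G_6=9
G_6=9  [base 10] 9  →[10↦11]→  9 = 9  −1 ⇒ G_7=8
G_7=8  [base 11] 8  →[11↦12]→  8 = 8  −1 ⇒ G_8=7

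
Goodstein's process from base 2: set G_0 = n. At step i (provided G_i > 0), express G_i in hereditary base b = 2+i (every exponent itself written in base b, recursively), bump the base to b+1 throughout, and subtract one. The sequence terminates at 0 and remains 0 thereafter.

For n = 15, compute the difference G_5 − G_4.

15 —HB2→ 2^(2 + 1) + 2^2 + 2 + 1 —bump→ 3^(3 + 1) + 3^3 + 3 + 1 = 112 —(−1)→ 111
111 —HB3→ 3^(3 + 1) + 3^3 + 3 —bump→ 4^(4 + 1) + 4^4 + 4 = 1284 —(−1)→ 1283
1283 —HB4→ 4^(4 + 1) + 4^4 + 3 —bump→ 5^(5 + 1) + 5^5 + 3 = 18753 —(−1)→ 18752
18752 —HB5→ 5^(5 + 1) + 5^5 + 2 —bump→ 6^(6 + 1) + 6^6 + 2 = 326594 —(−1)→ 326593
326593 —HB6→ 6^(6 + 1) + 6^6 + 1 —bump→ 7^(7 + 1) + 7^7 + 1 = 6588345 —(−1)→ 6588344

6261751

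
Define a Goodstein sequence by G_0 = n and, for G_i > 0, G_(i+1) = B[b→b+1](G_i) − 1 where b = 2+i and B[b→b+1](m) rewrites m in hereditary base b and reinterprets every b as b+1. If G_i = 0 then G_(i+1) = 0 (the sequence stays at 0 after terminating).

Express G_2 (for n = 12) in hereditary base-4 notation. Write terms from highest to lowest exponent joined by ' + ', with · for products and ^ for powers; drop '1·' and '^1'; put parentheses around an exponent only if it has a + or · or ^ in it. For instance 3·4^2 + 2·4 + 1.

4^(4 + 1) + 2·4^2 + 2·4 + 1

G_0 = 12. HB_2(12) = 2^(2 + 1) + 2^2. Bump = 108. G_1 = 107.
G_1 = 107. HB_3(107) = 3^(3 + 1) + 2·3^2 + 2·3 + 2. Bump = 1066. G_2 = 1065.
G_2 = 1065. HB_4(1065) = 4^(4 + 1) + 2·4^2 + 2·4 + 1. Bump = 15686. G_3 = 15685.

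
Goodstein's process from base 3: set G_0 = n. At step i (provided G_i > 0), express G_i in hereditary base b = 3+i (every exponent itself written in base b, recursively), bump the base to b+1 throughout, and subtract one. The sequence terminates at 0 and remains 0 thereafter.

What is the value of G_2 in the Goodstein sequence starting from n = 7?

9

[0] 7 ≡ 2·3 + 1 (base 3). Lift 4: 9. −1: 8.
[1] 8 ≡ 2·4 (base 4). Lift 5: 10. −1: 9.
[2] 9 ≡ 5 + 4 (base 5). Lift 6: 10. −1: 9.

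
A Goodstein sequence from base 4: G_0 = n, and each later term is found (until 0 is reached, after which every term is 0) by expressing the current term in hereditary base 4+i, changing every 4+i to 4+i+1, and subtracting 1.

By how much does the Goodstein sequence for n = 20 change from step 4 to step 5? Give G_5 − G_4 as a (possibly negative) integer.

(0) 20|_4 = 4^2 + 4 ↦ 5^2 + 5|_5 = 30 ⇒ 29
(1) 29|_5 = 5^2 + 4 ↦ 6^2 + 4|_6 = 40 ⇒ 39
(2) 39|_6 = 6^2 + 3 ↦ 7^2 + 3|_7 = 52 ⇒ 51
(3) 51|_7 = 7^2 + 2 ↦ 8^2 + 2|_8 = 66 ⇒ 65
(4) 65|_8 = 8^2 + 1 ↦ 9^2 + 1|_9 = 82 ⇒ 81

16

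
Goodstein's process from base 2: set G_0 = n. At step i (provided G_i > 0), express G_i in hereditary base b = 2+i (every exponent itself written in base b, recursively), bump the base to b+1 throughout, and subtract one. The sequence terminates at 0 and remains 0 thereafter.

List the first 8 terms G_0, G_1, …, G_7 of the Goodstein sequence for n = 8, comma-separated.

i=0: 8 = 2^(2 + 1) (b=2); 2→3: 3^(3 + 1) = 81; 81−1 = 80
i=1: 80 = 2·3^3 + 2·3^2 + 2·3 + 2 (b=3); 3→4: 2·4^4 + 2·4^2 + 2·4 + 2 = 554; 554−1 = 553
i=2: 553 = 2·4^4 + 2·4^2 + 2·4 + 1 (b=4); 4→5: 2·5^5 + 2·5^2 + 2·5 + 1 = 6311; 6311−1 = 6310
i=3: 6310 = 2·5^5 + 2·5^2 + 2·5 (b=5); 5→6: 2·6^6 + 2·6^2 + 2·6 = 93396; 93396−1 = 93395
i=4: 93395 = 2·6^6 + 2·6^2 + 6 + 5 (b=6); 6→7: 2·7^7 + 2·7^2 + 7 + 5 = 1647196; 1647196−1 = 1647195
i=5: 1647195 = 2·7^7 + 2·7^2 + 7 + 4 (b=7); 7→8: 2·8^8 + 2·8^2 + 8 + 4 = 33554572; 33554572−1 = 33554571
i=6: 33554571 = 2·8^8 + 2·8^2 + 8 + 3 (b=8); 8→9: 2·9^9 + 2·9^2 + 9 + 3 = 774841152; 774841152−1 = 774841151

8, 80, 553, 6310, 93395, 1647195, 33554571, 774841151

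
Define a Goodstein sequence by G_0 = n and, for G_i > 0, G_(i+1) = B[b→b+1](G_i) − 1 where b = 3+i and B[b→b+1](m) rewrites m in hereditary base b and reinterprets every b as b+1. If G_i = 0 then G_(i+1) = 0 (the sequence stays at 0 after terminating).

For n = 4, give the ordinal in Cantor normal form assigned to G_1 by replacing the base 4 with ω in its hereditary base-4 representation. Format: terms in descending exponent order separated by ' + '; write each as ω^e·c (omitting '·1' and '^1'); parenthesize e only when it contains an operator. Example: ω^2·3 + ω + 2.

base 3: 4 = 3 + 1; at 4: 4 + 1 = 5; next = 4
base 4: 4 = 4; at 5: 5 = 5; next = 4

ω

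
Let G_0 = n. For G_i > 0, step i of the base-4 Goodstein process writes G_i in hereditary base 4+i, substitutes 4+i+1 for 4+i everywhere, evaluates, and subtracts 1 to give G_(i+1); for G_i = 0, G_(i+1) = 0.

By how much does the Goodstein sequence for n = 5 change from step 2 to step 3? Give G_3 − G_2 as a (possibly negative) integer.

-1

G_0 = 5. HB_4(5) = 4 + 1. Bump = 6. G_1 = 5.
G_1 = 5. HB_5(5) = 5. Bump = 6. G_2 = 5.
G_2 = 5. HB_6(5) = 5. Bump = 5. G_3 = 4.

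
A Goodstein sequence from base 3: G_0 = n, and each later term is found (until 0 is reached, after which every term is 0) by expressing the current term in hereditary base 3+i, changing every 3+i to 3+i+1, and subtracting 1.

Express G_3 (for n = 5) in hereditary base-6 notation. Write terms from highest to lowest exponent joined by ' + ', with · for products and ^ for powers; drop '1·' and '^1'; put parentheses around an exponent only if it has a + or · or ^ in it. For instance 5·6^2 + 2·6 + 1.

5

(0) 5|_3 = 3 + 2 ↦ 4 + 2|_4 = 6 ⇒ 5
(1) 5|_4 = 4 + 1 ↦ 5 + 1|_5 = 6 ⇒ 5
(2) 5|_5 = 5 ↦ 6|_6 = 6 ⇒ 5
(3) 5|_6 = 5 ↦ 5|_7 = 5 ⇒ 4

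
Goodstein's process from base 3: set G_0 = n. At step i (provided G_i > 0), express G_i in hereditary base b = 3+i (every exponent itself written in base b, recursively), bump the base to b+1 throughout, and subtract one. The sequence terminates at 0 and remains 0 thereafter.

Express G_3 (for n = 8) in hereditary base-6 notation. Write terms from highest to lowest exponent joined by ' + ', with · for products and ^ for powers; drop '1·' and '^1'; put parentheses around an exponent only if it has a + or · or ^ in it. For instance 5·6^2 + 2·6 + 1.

base 3: 8 = 2·3 + 2; at 4: 2·4 + 2 = 10; next = 9
base 4: 9 = 2·4 + 1; at 5: 2·5 + 1 = 11; next = 10
base 5: 10 = 2·5; at 6: 2·6 = 12; next = 11
base 6: 11 = 6 + 5; at 7: 7 + 5 = 12; next = 11

6 + 5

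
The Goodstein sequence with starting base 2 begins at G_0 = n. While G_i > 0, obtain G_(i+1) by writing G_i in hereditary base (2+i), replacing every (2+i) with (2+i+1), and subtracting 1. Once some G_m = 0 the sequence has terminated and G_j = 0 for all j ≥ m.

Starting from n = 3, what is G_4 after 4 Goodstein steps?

1

step 0: 3 = 2 + 1; sub 3 for 2: 3 + 1; = 4; G_1 = 4−1 = 3
step 1: 3 = 3; sub 4 for 3: 4; = 4; G_2 = 4−1 = 3
step 2: 3 = 3; sub 5 for 4: 3; = 3; G_3 = 3−1 = 2
step 3: 2 = 2; sub 6 for 5: 2; = 2; G_4 = 2−1 = 1
step 4: 1 = 1; sub 7 for 6: 1; = 1; G_5 = 1−1 = 0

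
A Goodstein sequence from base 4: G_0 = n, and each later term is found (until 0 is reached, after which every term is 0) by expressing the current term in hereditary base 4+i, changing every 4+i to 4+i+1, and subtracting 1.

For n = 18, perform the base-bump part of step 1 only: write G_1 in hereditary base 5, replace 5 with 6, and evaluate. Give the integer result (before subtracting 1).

G_0=18  [base 4] 4^2 + 2  →[4↦5]→  5^2 + 2 = 27  −1 ⇒ G_1=26
G_1=26  [base 5] 5^2 + 1  →[5↦6]→  6^2 + 1 = 37  −1 ⇒ G_2=36

37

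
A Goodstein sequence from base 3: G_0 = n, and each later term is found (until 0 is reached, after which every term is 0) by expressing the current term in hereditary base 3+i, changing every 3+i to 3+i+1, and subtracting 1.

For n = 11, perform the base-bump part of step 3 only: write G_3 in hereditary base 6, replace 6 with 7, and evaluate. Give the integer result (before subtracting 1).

40

[0] 11 ≡ 3^2 + 2 (base 3). Lift 4: 18. −1: 17.
[1] 17 ≡ 4^2 + 1 (base 4). Lift 5: 26. −1: 25.
[2] 25 ≡ 5^2 (base 5). Lift 6: 36. −1: 35.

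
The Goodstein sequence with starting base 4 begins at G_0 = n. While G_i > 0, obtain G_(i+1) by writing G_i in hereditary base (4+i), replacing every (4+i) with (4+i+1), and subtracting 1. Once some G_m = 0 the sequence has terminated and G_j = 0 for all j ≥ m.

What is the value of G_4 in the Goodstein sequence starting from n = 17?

43

(0) 17|_4 = 4^2 + 1 ↦ 5^2 + 1|_5 = 26 ⇒ 25
(1) 25|_5 = 5^2 ↦ 6^2|_6 = 36 ⇒ 35
(2) 35|_6 = 5·6 + 5 ↦ 5·7 + 5|_7 = 40 ⇒ 39
(3) 39|_7 = 5·7 + 4 ↦ 5·8 + 4|_8 = 44 ⇒ 43
(4) 43|_8 = 5·8 + 3 ↦ 5·9 + 3|_9 = 48 ⇒ 47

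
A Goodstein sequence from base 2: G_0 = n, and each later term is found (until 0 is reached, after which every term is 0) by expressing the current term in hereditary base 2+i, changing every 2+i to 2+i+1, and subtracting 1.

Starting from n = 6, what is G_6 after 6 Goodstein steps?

187243

step 0: 6 = 2^2 + 2; sub 3 for 2: 3^3 + 3; = 30; G_1 = 30−1 = 29
step 1: 29 = 3^3 + 2; sub 4 for 3: 4^4 + 2; = 258; G_2 = 258−1 = 257
step 2: 257 = 4^4 + 1; sub 5 for 4: 5^5 + 1; = 3126; G_3 = 3126−1 = 3125
step 3: 3125 = 5^5; sub 6 for 5: 6^6; = 46656; G_4 = 46656−1 = 46655
step 4: 46655 = 5·6^5 + 5·6^4 + 5·6^3 + 5·6^2 + 5·6 + 5; sub 7 for 6: 5·7^5 + 5·7^4 + 5·7^3 + 5·7^2 + 5·7 + 5; = 98040; G_5 = 98040−1 = 98039
step 5: 98039 = 5·7^5 + 5·7^4 + 5·7^3 + 5·7^2 + 5·7 + 4; sub 8 for 7: 5·8^5 + 5·8^4 + 5·8^3 + 5·8^2 + 5·8 + 4; = 187244; G_6 = 187244−1 = 187243
step 6: 187243 = 5·8^5 + 5·8^4 + 5·8^3 + 5·8^2 + 5·8 + 3; sub 9 for 8: 5·9^5 + 5·9^4 + 5·9^3 + 5·9^2 + 5·9 + 3; = 332148; G_7 = 332148−1 = 332147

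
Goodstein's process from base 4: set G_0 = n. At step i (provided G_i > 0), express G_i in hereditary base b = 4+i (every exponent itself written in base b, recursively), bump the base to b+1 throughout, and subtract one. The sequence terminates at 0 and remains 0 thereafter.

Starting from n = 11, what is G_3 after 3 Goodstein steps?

14

base 4: 11 = 2·4 + 3; at 5: 2·5 + 3 = 13; next = 12
base 5: 12 = 2·5 + 2; at 6: 2·6 + 2 = 14; next = 13
base 6: 13 = 2·6 + 1; at 7: 2·7 + 1 = 15; next = 14
base 7: 14 = 2·7; at 8: 2·8 = 16; next = 15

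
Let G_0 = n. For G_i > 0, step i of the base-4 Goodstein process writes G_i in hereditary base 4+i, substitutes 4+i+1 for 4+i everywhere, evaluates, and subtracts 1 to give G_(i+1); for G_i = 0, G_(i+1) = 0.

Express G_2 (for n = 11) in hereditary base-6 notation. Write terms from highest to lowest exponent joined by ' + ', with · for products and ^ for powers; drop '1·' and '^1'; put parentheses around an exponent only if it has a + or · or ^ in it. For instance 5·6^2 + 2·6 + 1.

2·6 + 1

G_0=11  [base 4] 2·4 + 3  →[4↦5]→  2·5 + 3 = 13  −1 ⇒ G_1=12
G_1=12  [base 5] 2·5 + 2  →[5↦6]→  2·6 + 2 = 14  −1 ⇒ G_2=13
G_2=13  [base 6] 2·6 + 1  →[6↦7]→  2·7 + 1 = 15  −1 ⇒ G_3=14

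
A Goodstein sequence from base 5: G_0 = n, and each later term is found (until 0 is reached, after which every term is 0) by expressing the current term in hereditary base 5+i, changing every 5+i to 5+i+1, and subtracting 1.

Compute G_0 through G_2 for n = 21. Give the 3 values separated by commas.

[0] 21 ≡ 4·5 + 1 (base 5). Lift 6: 25. −1: 24.
[1] 24 ≡ 4·6 (base 6). Lift 7: 28. −1: 27.

21, 24, 27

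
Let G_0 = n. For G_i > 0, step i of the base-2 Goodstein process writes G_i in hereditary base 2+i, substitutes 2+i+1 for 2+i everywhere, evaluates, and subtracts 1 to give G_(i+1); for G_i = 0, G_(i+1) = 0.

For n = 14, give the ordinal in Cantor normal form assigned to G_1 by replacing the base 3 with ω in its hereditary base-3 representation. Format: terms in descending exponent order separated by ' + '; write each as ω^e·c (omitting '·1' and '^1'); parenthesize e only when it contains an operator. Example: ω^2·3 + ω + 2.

ω^(ω + 1) + ω^ω + 2

step 0: 14 = 2^(2 + 1) + 2^2 + 2; sub 3 for 2: 3^(3 + 1) + 3^3 + 3; = 111; G_1 = 111−1 = 110
step 1: 110 = 3^(3 + 1) + 3^3 + 2; sub 4 for 3: 4^(4 + 1) + 4^4 + 2; = 1282; G_2 = 1282−1 = 1281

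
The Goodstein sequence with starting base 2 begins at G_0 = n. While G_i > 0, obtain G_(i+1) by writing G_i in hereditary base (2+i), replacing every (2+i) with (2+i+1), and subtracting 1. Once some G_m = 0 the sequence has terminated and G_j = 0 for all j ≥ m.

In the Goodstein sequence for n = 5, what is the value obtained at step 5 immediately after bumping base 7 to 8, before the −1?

G_0 = 5. HB_2(5) = 2^2 + 1. Bump = 28. G_1 = 27.
G_1 = 27. HB_3(27) = 3^3. Bump = 256. G_2 = 255.
G_2 = 255. HB_4(255) = 3·4^3 + 3·4^2 + 3·4 + 3. Bump = 468. G_3 = 467.
G_3 = 467. HB_5(467) = 3·5^3 + 3·5^2 + 3·5 + 2. Bump = 776. G_4 = 775.
G_4 = 775. HB_6(775) = 3·6^3 + 3·6^2 + 3·6 + 1. Bump = 1198. G_5 = 1197.
G_5 = 1197. HB_7(1197) = 3·7^3 + 3·7^2 + 3·7. Bump = 1752. G_6 = 1751.

1752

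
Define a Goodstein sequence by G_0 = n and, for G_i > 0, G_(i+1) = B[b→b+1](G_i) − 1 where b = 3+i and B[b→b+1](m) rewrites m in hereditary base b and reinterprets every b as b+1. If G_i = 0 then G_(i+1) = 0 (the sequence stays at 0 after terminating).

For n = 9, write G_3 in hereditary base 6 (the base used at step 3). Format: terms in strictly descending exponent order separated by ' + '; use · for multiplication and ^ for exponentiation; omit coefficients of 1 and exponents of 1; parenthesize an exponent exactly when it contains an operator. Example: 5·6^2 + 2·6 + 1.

G_0 = 9. HB_3(9) = 3^2. Bump = 16. G_1 = 15.
G_1 = 15. HB_4(15) = 3·4 + 3. Bump = 18. G_2 = 17.
G_2 = 17. HB_5(17) = 3·5 + 2. Bump = 20. G_3 = 19.
G_3 = 19. HB_6(19) = 3·6 + 1. Bump = 22. G_4 = 21.

3·6 + 1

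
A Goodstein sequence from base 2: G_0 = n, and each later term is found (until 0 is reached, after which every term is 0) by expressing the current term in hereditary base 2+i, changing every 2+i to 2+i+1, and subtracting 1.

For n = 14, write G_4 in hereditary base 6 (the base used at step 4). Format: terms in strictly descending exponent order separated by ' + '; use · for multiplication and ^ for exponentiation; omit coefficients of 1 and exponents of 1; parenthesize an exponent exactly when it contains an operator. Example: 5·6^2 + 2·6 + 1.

6^(6 + 1) + 5·6^5 + 5·6^4 + 5·6^3 + 5·6^2 + 5·6 + 5

(0) 14|_2 = 2^(2 + 1) + 2^2 + 2 ↦ 3^(3 + 1) + 3^3 + 3|_3 = 111 ⇒ 110
(1) 110|_3 = 3^(3 + 1) + 3^3 + 2 ↦ 4^(4 + 1) + 4^4 + 2|_4 = 1282 ⇒ 1281
(2) 1281|_4 = 4^(4 + 1) + 4^4 + 1 ↦ 5^(5 + 1) + 5^5 + 1|_5 = 18751 ⇒ 18750
(3) 18750|_5 = 5^(5 + 1) + 5^5 ↦ 6^(6 + 1) + 6^6|_6 = 326592 ⇒ 326591
(4) 326591|_6 = 6^(6 + 1) + 5·6^5 + 5·6^4 + 5·6^3 + 5·6^2 + 5·6 + 5 ↦ 7^(7 + 1) + 5·7^5 + 5·7^4 + 5·7^3 + 5·7^2 + 5·7 + 5|_7 = 5862841 ⇒ 5862840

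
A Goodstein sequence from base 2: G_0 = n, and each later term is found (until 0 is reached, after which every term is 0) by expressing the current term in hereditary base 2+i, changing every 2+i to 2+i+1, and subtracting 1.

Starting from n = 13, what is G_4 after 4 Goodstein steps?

280711

i=0: 13 = 2^(2 + 1) + 2^2 + 1 (b=2); 2→3: 3^(3 + 1) + 3^3 + 1 = 109; 109−1 = 108
i=1: 108 = 3^(3 + 1) + 3^3 (b=3); 3→4: 4^(4 + 1) + 4^4 = 1280; 1280−1 = 1279
i=2: 1279 = 4^(4 + 1) + 3·4^3 + 3·4^2 + 3·4 + 3 (b=4); 4→5: 5^(5 + 1) + 3·5^3 + 3·5^2 + 3·5 + 3 = 16093; 16093−1 = 16092
i=3: 16092 = 5^(5 + 1) + 3·5^3 + 3·5^2 + 3·5 + 2 (b=5); 5→6: 6^(6 + 1) + 3·6^3 + 3·6^2 + 3·6 + 2 = 280712; 280712−1 = 280711
i=4: 280711 = 6^(6 + 1) + 3·6^3 + 3·6^2 + 3·6 + 1 (b=6); 6→7: 7^(7 + 1) + 3·7^3 + 3·7^2 + 3·7 + 1 = 5765999; 5765999−1 = 5765998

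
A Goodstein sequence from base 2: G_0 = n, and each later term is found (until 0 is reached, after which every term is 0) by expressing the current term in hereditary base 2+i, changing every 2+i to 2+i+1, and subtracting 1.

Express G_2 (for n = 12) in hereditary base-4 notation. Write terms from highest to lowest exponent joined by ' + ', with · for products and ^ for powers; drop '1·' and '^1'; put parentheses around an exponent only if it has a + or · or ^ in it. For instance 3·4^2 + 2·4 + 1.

4^(4 + 1) + 2·4^2 + 2·4 + 1

[0] 12 ≡ 2^(2 + 1) + 2^2 (base 2). Lift 3: 108. −1: 107.
[1] 107 ≡ 3^(3 + 1) + 2·3^2 + 2·3 + 2 (base 3). Lift 4: 1066. −1: 1065.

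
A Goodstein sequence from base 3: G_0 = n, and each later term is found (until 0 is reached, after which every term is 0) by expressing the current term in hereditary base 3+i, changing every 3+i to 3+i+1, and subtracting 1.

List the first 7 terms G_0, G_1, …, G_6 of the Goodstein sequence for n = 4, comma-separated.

4 —HB3→ 3 + 1 —bump→ 4 + 1 = 5 —(−1)→ 4
4 —HB4→ 4 —bump→ 5 = 5 —(−1)→ 4
4 —HB5→ 4 —bump→ 4 = 4 —(−1)→ 3
3 —HB6→ 3 —bump→ 3 = 3 —(−1)→ 2
2 —HB7→ 2 —bump→ 2 = 2 —(−1)→ 1
1 —HB8→ 1 —bump→ 1 = 1 —(−1)→ 0

4, 4, 4, 3, 2, 1, 0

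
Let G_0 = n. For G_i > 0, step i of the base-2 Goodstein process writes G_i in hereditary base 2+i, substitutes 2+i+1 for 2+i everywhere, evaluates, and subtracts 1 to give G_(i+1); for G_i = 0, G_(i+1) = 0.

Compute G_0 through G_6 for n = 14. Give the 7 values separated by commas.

i=0: 14 = 2^(2 + 1) + 2^2 + 2 (b=2); 2→3: 3^(3 + 1) + 3^3 + 3 = 111; 111−1 = 110
i=1: 110 = 3^(3 + 1) + 3^3 + 2 (b=3); 3→4: 4^(4 + 1) + 4^4 + 2 = 1282; 1282−1 = 1281
i=2: 1281 = 4^(4 + 1) + 4^4 + 1 (b=4); 4→5: 5^(5 + 1) + 5^5 + 1 = 18751; 18751−1 = 18750
i=3: 18750 = 5^(5 + 1) + 5^5 (b=5); 5→6: 6^(6 + 1) + 6^6 = 326592; 326592−1 = 326591
i=4: 326591 = 6^(6 + 1) + 5·6^5 + 5·6^4 + 5·6^3 + 5·6^2 + 5·6 + 5 (b=6); 6→7: 7^(7 + 1) + 5·7^5 + 5·7^4 + 5·7^3 + 5·7^2 + 5·7 + 5 = 5862841; 5862841−1 = 5862840
i=5: 5862840 = 7^(7 + 1) + 5·7^5 + 5·7^4 + 5·7^3 + 5·7^2 + 5·7 + 4 (b=7); 7→8: 8^(8 + 1) + 5·8^5 + 5·8^4 + 5·8^3 + 5·8^2 + 5·8 + 4 = 134404972; 134404972−1 = 134404971

14, 110, 1281, 18750, 326591, 5862840, 134404971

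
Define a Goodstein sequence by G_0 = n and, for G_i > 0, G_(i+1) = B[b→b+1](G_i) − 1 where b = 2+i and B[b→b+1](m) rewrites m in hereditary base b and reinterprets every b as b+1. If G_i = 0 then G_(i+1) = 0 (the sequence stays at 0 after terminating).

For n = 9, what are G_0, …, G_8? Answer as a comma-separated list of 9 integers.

9, 81, 1023, 9842, 140743, 2471826, 50333399, 1162263921, 30000003325

i=0: 9 = 2^(2 + 1) + 1 (b=2); 2→3: 3^(3 + 1) + 1 = 82; 82−1 = 81
i=1: 81 = 3^(3 + 1) (b=3); 3→4: 4^(4 + 1) = 1024; 1024−1 = 1023
i=2: 1023 = 3·4^4 + 3·4^3 + 3·4^2 + 3·4 + 3 (b=4); 4→5: 3·5^5 + 3·5^3 + 3·5^2 + 3·5 + 3 = 9843; 9843−1 = 9842
i=3: 9842 = 3·5^5 + 3·5^3 + 3·5^2 + 3·5 + 2 (b=5); 5→6: 3·6^6 + 3·6^3 + 3·6^2 + 3·6 + 2 = 140744; 140744−1 = 140743
i=4: 140743 = 3·6^6 + 3·6^3 + 3·6^2 + 3·6 + 1 (b=6); 6→7: 3·7^7 + 3·7^3 + 3·7^2 + 3·7 + 1 = 2471827; 2471827−1 = 2471826
i=5: 2471826 = 3·7^7 + 3·7^3 + 3·7^2 + 3·7 (b=7); 7→8: 3·8^8 + 3·8^3 + 3·8^2 + 3·8 = 50333400; 50333400−1 = 50333399
i=6: 50333399 = 3·8^8 + 3·8^3 + 3·8^2 + 2·8 + 7 (b=8); 8→9: 3·9^9 + 3·9^3 + 3·9^2 + 2·9 + 7 = 1162263922; 1162263922−1 = 1162263921
i=7: 1162263921 = 3·9^9 + 3·9^3 + 3·9^2 + 2·9 + 6 (b=9); 9→10: 3·10^10 + 3·10^3 + 3·10^2 + 2·10 + 6 = 30000003326; 30000003326−1 = 30000003325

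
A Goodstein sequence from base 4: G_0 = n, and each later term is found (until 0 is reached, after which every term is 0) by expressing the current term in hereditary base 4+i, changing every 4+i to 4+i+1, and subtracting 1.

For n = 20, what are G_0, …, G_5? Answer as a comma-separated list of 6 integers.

G_0=20  [base 4] 4^2 + 4  →[4↦5]→  5^2 + 5 = 30  −1 ⇒ G_1=29
G_1=29  [base 5] 5^2 + 4  →[5↦6]→  6^2 + 4 = 40  −1 ⇒ G_2=39
G_2=39  [base 6] 6^2 + 3  →[6↦7]→  7^2 + 3 = 52  −1 ⇒ G_3=51
G_3=51  [base 7] 7^2 + 2  →[7↦8]→  8^2 + 2 = 66  −1 ⇒ G_4=65
G_4=65  [base 8] 8^2 + 1  →[8↦9]→  9^2 + 1 = 82  −1 ⇒ G_5=81

20, 29, 39, 51, 65, 81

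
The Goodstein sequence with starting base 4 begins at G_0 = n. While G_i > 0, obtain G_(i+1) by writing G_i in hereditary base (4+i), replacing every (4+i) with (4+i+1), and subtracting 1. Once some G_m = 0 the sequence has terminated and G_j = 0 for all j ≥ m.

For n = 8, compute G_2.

i=0: 8 = 2·4 (b=4); 4→5: 2·5 = 10; 10−1 = 9
i=1: 9 = 5 + 4 (b=5); 5→6: 6 + 4 = 10; 10−1 = 9
i=2: 9 = 6 + 3 (b=6); 6→7: 7 + 3 = 10; 10−1 = 9

9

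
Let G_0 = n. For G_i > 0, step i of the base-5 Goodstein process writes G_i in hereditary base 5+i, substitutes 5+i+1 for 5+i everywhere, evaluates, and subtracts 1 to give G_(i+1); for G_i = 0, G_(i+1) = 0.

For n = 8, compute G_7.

5

i=0: 8 = 5 + 3 (b=5); 5→6: 6 + 3 = 9; 9−1 = 8
i=1: 8 = 6 + 2 (b=6); 6→7: 7 + 2 = 9; 9−1 = 8
i=2: 8 = 7 + 1 (b=7); 7→8: 8 + 1 = 9; 9−1 = 8
i=3: 8 = 8 (b=8); 8→9: 9 = 9; 9−1 = 8
i=4: 8 = 8 (b=9); 9→10: 8 = 8; 8−1 = 7
i=5: 7 = 7 (b=10); 10→11: 7 = 7; 7−1 = 6
i=6: 6 = 6 (b=11); 11→12: 6 = 6; 6−1 = 5
i=7: 5 = 5 (b=12); 12→13: 5 = 5; 5−1 = 4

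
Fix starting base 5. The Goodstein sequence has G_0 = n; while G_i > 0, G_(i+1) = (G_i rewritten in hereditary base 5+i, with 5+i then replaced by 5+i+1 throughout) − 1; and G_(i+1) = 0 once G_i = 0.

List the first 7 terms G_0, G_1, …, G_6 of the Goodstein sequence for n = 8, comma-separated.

step 0: 8 = 5 + 3; sub 6 for 5: 6 + 3; = 9; G_1 = 9−1 = 8
step 1: 8 = 6 + 2; sub 7 for 6: 7 + 2; = 9; G_2 = 9−1 = 8
step 2: 8 = 7 + 1; sub 8 for 7: 8 + 1; = 9; G_3 = 9−1 = 8
step 3: 8 = 8; sub 9 for 8: 9; = 9; G_4 = 9−1 = 8
step 4: 8 = 8; sub 10 for 9: 8; = 8; G_5 = 8−1 = 7
step 5: 7 = 7; sub 11 for 10: 7; = 7; G_6 = 7−1 = 6

8, 8, 8, 8, 8, 7, 6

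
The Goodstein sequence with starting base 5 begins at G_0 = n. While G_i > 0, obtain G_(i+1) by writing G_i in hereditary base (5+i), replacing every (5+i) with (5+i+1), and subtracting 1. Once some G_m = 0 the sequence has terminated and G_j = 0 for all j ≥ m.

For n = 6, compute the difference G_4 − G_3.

-1

[0] 6 ≡ 5 + 1 (base 5). Lift 6: 7. −1: 6.
[1] 6 ≡ 6 (base 6). Lift 7: 7. −1: 6.
[2] 6 ≡ 6 (base 7). Lift 8: 6. −1: 5.
[3] 5 ≡ 5 (base 8). Lift 9: 5. −1: 4.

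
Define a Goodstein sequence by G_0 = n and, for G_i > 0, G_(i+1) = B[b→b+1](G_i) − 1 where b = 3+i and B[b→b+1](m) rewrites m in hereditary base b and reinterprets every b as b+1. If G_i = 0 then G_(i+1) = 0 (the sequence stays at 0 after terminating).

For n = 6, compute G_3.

G_0 = 6. HB_3(6) = 2·3. Bump = 8. G_1 = 7.
G_1 = 7. HB_4(7) = 4 + 3. Bump = 8. G_2 = 7.
G_2 = 7. HB_5(7) = 5 + 2. Bump = 8. G_3 = 7.
G_3 = 7. HB_6(7) = 6 + 1. Bump = 8. G_4 = 7.

7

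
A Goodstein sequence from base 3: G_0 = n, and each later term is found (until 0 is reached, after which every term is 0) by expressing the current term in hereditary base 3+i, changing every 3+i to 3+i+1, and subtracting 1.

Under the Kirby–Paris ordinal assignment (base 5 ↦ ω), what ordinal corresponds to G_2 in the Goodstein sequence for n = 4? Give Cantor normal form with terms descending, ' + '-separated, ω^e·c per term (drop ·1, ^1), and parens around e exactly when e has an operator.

base 3: 4 = 3 + 1; at 4: 4 + 1 = 5; next = 4
base 4: 4 = 4; at 5: 5 = 5; next = 4
base 5: 4 = 4; at 6: 4 = 4; next = 3

4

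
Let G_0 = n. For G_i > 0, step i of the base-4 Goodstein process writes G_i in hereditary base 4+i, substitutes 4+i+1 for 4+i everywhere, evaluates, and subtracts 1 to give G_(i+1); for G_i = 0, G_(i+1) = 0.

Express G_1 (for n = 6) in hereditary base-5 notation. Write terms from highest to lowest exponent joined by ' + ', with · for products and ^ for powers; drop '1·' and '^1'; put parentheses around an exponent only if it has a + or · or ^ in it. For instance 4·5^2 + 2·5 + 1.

6 —HB4→ 4 + 2 —bump→ 5 + 2 = 7 —(−1)→ 6
6 —HB5→ 5 + 1 —bump→ 6 + 1 = 7 —(−1)→ 6

5 + 1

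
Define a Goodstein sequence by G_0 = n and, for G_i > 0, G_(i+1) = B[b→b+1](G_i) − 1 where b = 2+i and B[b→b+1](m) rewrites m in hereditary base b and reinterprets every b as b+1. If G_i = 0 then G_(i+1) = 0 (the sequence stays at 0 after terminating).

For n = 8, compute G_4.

step 0: 8 = 2^(2 + 1); sub 3 for 2: 3^(3 + 1); = 81; G_1 = 81−1 = 80
step 1: 80 = 2·3^3 + 2·3^2 + 2·3 + 2; sub 4 for 3: 2·4^4 + 2·4^2 + 2·4 + 2; = 554; G_2 = 554−1 = 553
step 2: 553 = 2·4^4 + 2·4^2 + 2·4 + 1; sub 5 for 4: 2·5^5 + 2·5^2 + 2·5 + 1; = 6311; G_3 = 6311−1 = 6310
step 3: 6310 = 2·5^5 + 2·5^2 + 2·5; sub 6 for 5: 2·6^6 + 2·6^2 + 2·6; = 93396; G_4 = 93396−1 = 93395
step 4: 93395 = 2·6^6 + 2·6^2 + 6 + 5; sub 7 for 6: 2·7^7 + 2·7^2 + 7 + 5; = 1647196; G_5 = 1647196−1 = 1647195

93395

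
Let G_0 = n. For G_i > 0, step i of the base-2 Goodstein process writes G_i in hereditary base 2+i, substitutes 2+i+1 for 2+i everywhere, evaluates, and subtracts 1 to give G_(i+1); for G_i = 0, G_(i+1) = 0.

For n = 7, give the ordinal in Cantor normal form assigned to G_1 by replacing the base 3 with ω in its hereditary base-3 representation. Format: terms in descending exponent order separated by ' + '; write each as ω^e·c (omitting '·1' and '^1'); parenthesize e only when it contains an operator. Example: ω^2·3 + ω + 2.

step 0: 7 = 2^2 + 2 + 1; sub 3 for 2: 3^3 + 3 + 1; = 31; G_1 = 31−1 = 30
step 1: 30 = 3^3 + 3; sub 4 for 3: 4^4 + 4; = 260; G_2 = 260−1 = 259

ω^ω + ω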